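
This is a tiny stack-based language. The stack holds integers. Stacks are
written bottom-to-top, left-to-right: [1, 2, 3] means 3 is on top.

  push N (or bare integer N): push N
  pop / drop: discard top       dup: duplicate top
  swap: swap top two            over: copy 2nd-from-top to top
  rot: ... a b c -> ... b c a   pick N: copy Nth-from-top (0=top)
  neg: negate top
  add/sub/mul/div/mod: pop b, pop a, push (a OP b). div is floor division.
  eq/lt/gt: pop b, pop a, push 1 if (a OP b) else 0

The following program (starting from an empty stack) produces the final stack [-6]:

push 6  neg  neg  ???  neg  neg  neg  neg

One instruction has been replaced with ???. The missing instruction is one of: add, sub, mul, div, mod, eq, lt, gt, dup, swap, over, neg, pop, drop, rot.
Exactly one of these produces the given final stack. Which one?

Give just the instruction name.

Answer: neg

Derivation:
Stack before ???: [6]
Stack after ???:  [-6]
The instruction that transforms [6] -> [-6] is: neg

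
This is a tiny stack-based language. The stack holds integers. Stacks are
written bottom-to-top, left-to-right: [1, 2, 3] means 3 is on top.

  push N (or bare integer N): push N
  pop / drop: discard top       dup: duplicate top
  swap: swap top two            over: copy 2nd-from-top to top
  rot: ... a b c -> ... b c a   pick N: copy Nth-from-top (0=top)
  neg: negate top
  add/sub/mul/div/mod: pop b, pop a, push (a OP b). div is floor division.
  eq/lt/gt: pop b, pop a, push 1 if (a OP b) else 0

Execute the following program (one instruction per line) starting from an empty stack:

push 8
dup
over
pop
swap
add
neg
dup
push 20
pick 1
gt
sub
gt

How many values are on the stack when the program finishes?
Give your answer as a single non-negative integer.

After 'push 8': stack = [8] (depth 1)
After 'dup': stack = [8, 8] (depth 2)
After 'over': stack = [8, 8, 8] (depth 3)
After 'pop': stack = [8, 8] (depth 2)
After 'swap': stack = [8, 8] (depth 2)
After 'add': stack = [16] (depth 1)
After 'neg': stack = [-16] (depth 1)
After 'dup': stack = [-16, -16] (depth 2)
After 'push 20': stack = [-16, -16, 20] (depth 3)
After 'pick 1': stack = [-16, -16, 20, -16] (depth 4)
After 'gt': stack = [-16, -16, 1] (depth 3)
After 'sub': stack = [-16, -17] (depth 2)
After 'gt': stack = [1] (depth 1)

Answer: 1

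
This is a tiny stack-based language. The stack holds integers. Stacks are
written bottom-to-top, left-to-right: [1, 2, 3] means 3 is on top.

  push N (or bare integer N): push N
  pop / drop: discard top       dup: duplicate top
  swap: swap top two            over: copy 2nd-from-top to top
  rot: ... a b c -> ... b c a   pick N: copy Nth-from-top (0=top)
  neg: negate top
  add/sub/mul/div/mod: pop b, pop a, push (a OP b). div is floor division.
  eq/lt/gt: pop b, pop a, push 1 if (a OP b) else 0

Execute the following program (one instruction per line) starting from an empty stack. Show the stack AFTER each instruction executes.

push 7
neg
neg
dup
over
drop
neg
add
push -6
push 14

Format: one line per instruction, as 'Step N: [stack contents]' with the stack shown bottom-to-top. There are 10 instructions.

Step 1: [7]
Step 2: [-7]
Step 3: [7]
Step 4: [7, 7]
Step 5: [7, 7, 7]
Step 6: [7, 7]
Step 7: [7, -7]
Step 8: [0]
Step 9: [0, -6]
Step 10: [0, -6, 14]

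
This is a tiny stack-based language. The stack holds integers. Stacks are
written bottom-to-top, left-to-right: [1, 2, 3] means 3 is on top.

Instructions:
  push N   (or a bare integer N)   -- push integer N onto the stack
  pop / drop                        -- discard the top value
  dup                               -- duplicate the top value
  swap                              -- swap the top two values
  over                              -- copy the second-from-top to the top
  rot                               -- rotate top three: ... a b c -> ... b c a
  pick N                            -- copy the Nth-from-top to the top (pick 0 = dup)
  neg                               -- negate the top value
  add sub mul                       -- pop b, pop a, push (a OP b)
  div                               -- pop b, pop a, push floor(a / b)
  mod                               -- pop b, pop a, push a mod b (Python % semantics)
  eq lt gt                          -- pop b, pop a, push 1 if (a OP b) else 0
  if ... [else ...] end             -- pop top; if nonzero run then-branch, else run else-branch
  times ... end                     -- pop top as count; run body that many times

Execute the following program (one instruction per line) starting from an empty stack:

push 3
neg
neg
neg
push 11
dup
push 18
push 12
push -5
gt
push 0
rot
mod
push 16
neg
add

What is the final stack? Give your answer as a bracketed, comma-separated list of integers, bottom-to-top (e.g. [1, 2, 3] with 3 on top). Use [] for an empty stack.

After 'push 3': [3]
After 'neg': [-3]
After 'neg': [3]
After 'neg': [-3]
After 'push 11': [-3, 11]
After 'dup': [-3, 11, 11]
After 'push 18': [-3, 11, 11, 18]
After 'push 12': [-3, 11, 11, 18, 12]
After 'push -5': [-3, 11, 11, 18, 12, -5]
After 'gt': [-3, 11, 11, 18, 1]
After 'push 0': [-3, 11, 11, 18, 1, 0]
After 'rot': [-3, 11, 11, 1, 0, 18]
After 'mod': [-3, 11, 11, 1, 0]
After 'push 16': [-3, 11, 11, 1, 0, 16]
After 'neg': [-3, 11, 11, 1, 0, -16]
After 'add': [-3, 11, 11, 1, -16]

Answer: [-3, 11, 11, 1, -16]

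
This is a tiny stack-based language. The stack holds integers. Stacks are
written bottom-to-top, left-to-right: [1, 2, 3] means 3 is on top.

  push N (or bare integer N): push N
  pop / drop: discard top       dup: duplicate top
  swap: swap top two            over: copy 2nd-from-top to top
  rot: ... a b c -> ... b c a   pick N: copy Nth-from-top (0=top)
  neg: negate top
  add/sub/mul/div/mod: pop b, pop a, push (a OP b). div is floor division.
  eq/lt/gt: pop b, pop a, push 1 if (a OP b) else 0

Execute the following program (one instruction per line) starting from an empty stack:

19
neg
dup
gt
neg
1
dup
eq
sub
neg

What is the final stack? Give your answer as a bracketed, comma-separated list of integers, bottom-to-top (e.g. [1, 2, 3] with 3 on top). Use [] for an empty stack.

After 'push 19': [19]
After 'neg': [-19]
After 'dup': [-19, -19]
After 'gt': [0]
After 'neg': [0]
After 'push 1': [0, 1]
After 'dup': [0, 1, 1]
After 'eq': [0, 1]
After 'sub': [-1]
After 'neg': [1]

Answer: [1]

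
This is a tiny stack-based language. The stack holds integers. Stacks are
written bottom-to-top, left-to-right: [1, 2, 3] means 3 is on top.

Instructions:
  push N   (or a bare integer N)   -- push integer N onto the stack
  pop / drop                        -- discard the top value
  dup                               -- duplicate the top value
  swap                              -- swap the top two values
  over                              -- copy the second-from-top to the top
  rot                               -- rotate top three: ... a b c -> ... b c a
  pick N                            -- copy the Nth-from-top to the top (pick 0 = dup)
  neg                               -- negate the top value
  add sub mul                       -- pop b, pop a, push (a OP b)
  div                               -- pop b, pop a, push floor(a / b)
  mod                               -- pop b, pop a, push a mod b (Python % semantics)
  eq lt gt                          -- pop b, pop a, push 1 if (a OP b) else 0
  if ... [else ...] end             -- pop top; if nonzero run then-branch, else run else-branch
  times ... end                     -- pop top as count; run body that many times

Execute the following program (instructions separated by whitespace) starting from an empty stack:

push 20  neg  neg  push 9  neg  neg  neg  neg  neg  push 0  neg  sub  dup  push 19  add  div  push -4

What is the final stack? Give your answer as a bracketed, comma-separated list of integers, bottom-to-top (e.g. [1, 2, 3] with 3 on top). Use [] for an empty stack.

After 'push 20': [20]
After 'neg': [-20]
After 'neg': [20]
After 'push 9': [20, 9]
After 'neg': [20, -9]
After 'neg': [20, 9]
After 'neg': [20, -9]
After 'neg': [20, 9]
After 'neg': [20, -9]
After 'push 0': [20, -9, 0]
After 'neg': [20, -9, 0]
After 'sub': [20, -9]
After 'dup': [20, -9, -9]
After 'push 19': [20, -9, -9, 19]
After 'add': [20, -9, 10]
After 'div': [20, -1]
After 'push -4': [20, -1, -4]

Answer: [20, -1, -4]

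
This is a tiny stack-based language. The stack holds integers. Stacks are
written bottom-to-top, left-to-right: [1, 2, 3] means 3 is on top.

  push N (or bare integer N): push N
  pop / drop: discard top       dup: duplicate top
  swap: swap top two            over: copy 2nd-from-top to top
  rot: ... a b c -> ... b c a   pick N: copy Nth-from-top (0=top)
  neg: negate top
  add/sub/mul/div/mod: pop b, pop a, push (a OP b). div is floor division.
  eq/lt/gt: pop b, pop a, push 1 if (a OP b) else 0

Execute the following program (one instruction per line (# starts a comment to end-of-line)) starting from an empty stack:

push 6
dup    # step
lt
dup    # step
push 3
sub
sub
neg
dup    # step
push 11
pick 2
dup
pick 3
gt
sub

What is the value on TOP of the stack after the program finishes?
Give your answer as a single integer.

After 'push 6': [6]
After 'dup': [6, 6]
After 'lt': [0]
After 'dup': [0, 0]
After 'push 3': [0, 0, 3]
After 'sub': [0, -3]
After 'sub': [3]
After 'neg': [-3]
After 'dup': [-3, -3]
After 'push 11': [-3, -3, 11]
After 'pick 2': [-3, -3, 11, -3]
After 'dup': [-3, -3, 11, -3, -3]
After 'pick 3': [-3, -3, 11, -3, -3, -3]
After 'gt': [-3, -3, 11, -3, 0]
After 'sub': [-3, -3, 11, -3]

Answer: -3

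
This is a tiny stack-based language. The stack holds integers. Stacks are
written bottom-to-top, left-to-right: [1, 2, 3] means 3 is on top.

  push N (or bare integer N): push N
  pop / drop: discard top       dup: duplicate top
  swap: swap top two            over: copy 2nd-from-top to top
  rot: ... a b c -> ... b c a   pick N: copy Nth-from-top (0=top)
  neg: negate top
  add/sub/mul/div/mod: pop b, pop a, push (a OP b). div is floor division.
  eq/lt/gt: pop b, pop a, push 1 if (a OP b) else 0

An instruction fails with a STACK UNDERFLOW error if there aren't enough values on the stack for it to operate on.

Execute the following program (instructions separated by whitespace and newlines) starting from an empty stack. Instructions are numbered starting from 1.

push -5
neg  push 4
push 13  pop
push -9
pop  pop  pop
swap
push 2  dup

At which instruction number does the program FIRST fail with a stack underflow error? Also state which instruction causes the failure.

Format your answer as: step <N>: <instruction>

Answer: step 10: swap

Derivation:
Step 1 ('push -5'): stack = [-5], depth = 1
Step 2 ('neg'): stack = [5], depth = 1
Step 3 ('push 4'): stack = [5, 4], depth = 2
Step 4 ('push 13'): stack = [5, 4, 13], depth = 3
Step 5 ('pop'): stack = [5, 4], depth = 2
Step 6 ('push -9'): stack = [5, 4, -9], depth = 3
Step 7 ('pop'): stack = [5, 4], depth = 2
Step 8 ('pop'): stack = [5], depth = 1
Step 9 ('pop'): stack = [], depth = 0
Step 10 ('swap'): needs 2 value(s) but depth is 0 — STACK UNDERFLOW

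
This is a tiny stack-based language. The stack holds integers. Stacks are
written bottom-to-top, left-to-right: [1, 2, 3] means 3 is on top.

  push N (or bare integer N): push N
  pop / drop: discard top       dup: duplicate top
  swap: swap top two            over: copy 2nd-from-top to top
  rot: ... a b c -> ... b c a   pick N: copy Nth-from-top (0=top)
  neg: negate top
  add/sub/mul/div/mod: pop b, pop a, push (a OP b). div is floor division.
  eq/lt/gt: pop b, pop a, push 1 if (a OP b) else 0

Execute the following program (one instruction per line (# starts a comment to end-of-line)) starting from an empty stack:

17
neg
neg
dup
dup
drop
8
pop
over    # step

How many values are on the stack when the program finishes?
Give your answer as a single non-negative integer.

Answer: 3

Derivation:
After 'push 17': stack = [17] (depth 1)
After 'neg': stack = [-17] (depth 1)
After 'neg': stack = [17] (depth 1)
After 'dup': stack = [17, 17] (depth 2)
After 'dup': stack = [17, 17, 17] (depth 3)
After 'drop': stack = [17, 17] (depth 2)
After 'push 8': stack = [17, 17, 8] (depth 3)
After 'pop': stack = [17, 17] (depth 2)
After 'over': stack = [17, 17, 17] (depth 3)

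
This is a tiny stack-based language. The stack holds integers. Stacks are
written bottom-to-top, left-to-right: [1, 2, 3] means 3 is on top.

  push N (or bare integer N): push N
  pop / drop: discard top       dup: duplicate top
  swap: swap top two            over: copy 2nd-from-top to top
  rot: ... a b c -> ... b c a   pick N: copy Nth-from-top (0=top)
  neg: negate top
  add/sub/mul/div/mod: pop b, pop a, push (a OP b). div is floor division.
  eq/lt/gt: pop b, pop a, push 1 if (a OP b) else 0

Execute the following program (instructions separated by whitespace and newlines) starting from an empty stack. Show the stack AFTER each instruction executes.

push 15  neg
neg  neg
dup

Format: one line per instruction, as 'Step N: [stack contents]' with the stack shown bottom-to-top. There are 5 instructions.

Step 1: [15]
Step 2: [-15]
Step 3: [15]
Step 4: [-15]
Step 5: [-15, -15]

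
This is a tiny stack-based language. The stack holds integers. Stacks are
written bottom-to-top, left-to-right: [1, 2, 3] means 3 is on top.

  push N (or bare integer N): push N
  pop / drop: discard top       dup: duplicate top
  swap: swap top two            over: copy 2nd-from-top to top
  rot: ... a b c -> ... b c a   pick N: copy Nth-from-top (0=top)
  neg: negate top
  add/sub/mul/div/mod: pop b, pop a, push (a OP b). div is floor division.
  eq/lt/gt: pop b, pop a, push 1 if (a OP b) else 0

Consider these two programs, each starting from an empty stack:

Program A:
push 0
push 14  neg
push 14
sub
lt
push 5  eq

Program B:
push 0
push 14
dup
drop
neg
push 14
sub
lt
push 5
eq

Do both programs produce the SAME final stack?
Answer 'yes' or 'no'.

Answer: yes

Derivation:
Program A trace:
  After 'push 0': [0]
  After 'push 14': [0, 14]
  After 'neg': [0, -14]
  After 'push 14': [0, -14, 14]
  After 'sub': [0, -28]
  After 'lt': [0]
  After 'push 5': [0, 5]
  After 'eq': [0]
Program A final stack: [0]

Program B trace:
  After 'push 0': [0]
  After 'push 14': [0, 14]
  After 'dup': [0, 14, 14]
  After 'drop': [0, 14]
  After 'neg': [0, -14]
  After 'push 14': [0, -14, 14]
  After 'sub': [0, -28]
  After 'lt': [0]
  After 'push 5': [0, 5]
  After 'eq': [0]
Program B final stack: [0]
Same: yes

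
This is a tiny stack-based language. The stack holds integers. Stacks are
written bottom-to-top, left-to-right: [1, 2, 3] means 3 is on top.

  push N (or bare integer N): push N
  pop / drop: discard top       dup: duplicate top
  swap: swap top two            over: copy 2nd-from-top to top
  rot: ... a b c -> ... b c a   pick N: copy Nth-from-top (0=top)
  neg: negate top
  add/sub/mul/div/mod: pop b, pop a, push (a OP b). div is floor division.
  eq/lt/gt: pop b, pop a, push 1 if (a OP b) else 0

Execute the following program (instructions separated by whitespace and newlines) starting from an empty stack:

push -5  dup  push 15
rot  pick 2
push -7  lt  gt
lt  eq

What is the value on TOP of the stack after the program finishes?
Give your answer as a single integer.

After 'push -5': [-5]
After 'dup': [-5, -5]
After 'push 15': [-5, -5, 15]
After 'rot': [-5, 15, -5]
After 'pick 2': [-5, 15, -5, -5]
After 'push -7': [-5, 15, -5, -5, -7]
After 'lt': [-5, 15, -5, 0]
After 'gt': [-5, 15, 0]
After 'lt': [-5, 0]
After 'eq': [0]

Answer: 0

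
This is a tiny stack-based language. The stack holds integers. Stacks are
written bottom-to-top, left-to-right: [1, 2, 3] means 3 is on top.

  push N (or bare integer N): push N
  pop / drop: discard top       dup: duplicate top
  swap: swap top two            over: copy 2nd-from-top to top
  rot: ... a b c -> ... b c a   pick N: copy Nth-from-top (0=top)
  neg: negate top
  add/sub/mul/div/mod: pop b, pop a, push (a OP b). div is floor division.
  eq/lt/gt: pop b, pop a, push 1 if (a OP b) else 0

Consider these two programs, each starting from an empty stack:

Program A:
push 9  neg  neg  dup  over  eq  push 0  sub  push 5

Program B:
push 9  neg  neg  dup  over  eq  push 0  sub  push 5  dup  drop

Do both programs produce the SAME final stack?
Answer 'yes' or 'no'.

Program A trace:
  After 'push 9': [9]
  After 'neg': [-9]
  After 'neg': [9]
  After 'dup': [9, 9]
  After 'over': [9, 9, 9]
  After 'eq': [9, 1]
  After 'push 0': [9, 1, 0]
  After 'sub': [9, 1]
  After 'push 5': [9, 1, 5]
Program A final stack: [9, 1, 5]

Program B trace:
  After 'push 9': [9]
  After 'neg': [-9]
  After 'neg': [9]
  After 'dup': [9, 9]
  After 'over': [9, 9, 9]
  After 'eq': [9, 1]
  After 'push 0': [9, 1, 0]
  After 'sub': [9, 1]
  After 'push 5': [9, 1, 5]
  After 'dup': [9, 1, 5, 5]
  After 'drop': [9, 1, 5]
Program B final stack: [9, 1, 5]
Same: yes

Answer: yes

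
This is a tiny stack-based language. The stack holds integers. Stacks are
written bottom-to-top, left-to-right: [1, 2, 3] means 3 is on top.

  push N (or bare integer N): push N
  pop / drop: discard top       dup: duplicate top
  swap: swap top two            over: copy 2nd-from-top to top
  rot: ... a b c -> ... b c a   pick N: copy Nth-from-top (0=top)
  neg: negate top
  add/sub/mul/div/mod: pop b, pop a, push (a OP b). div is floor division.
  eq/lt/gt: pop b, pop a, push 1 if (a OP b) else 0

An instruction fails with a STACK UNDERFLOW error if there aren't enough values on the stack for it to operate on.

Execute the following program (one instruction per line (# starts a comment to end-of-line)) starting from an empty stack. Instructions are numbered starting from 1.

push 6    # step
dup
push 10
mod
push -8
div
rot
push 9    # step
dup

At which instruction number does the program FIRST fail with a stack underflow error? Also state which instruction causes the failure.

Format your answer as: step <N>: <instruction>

Answer: step 7: rot

Derivation:
Step 1 ('push 6'): stack = [6], depth = 1
Step 2 ('dup'): stack = [6, 6], depth = 2
Step 3 ('push 10'): stack = [6, 6, 10], depth = 3
Step 4 ('mod'): stack = [6, 6], depth = 2
Step 5 ('push -8'): stack = [6, 6, -8], depth = 3
Step 6 ('div'): stack = [6, -1], depth = 2
Step 7 ('rot'): needs 3 value(s) but depth is 2 — STACK UNDERFLOW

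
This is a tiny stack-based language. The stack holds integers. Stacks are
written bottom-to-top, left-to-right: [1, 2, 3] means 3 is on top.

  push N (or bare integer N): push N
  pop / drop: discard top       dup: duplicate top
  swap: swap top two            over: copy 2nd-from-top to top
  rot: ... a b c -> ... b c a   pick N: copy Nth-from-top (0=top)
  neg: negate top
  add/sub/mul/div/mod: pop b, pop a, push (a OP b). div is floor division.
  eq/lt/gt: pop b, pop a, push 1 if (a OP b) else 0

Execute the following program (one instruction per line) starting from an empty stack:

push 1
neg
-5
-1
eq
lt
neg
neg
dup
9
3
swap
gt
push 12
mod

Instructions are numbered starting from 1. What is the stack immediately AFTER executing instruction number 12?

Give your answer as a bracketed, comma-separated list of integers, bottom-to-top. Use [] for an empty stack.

Step 1 ('push 1'): [1]
Step 2 ('neg'): [-1]
Step 3 ('-5'): [-1, -5]
Step 4 ('-1'): [-1, -5, -1]
Step 5 ('eq'): [-1, 0]
Step 6 ('lt'): [1]
Step 7 ('neg'): [-1]
Step 8 ('neg'): [1]
Step 9 ('dup'): [1, 1]
Step 10 ('9'): [1, 1, 9]
Step 11 ('3'): [1, 1, 9, 3]
Step 12 ('swap'): [1, 1, 3, 9]

Answer: [1, 1, 3, 9]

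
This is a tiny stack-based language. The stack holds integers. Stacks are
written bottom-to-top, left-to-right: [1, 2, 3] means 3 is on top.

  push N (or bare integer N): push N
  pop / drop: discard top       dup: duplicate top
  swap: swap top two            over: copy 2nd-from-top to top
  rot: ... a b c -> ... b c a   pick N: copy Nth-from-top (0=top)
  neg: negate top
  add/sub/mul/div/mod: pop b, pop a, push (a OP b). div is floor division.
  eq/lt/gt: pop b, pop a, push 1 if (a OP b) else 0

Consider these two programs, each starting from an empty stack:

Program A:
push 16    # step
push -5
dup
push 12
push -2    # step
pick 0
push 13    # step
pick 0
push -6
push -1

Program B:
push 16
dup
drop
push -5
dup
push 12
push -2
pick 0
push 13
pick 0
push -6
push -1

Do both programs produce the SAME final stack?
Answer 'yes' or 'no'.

Answer: yes

Derivation:
Program A trace:
  After 'push 16': [16]
  After 'push -5': [16, -5]
  After 'dup': [16, -5, -5]
  After 'push 12': [16, -5, -5, 12]
  After 'push -2': [16, -5, -5, 12, -2]
  After 'pick 0': [16, -5, -5, 12, -2, -2]
  After 'push 13': [16, -5, -5, 12, -2, -2, 13]
  After 'pick 0': [16, -5, -5, 12, -2, -2, 13, 13]
  After 'push -6': [16, -5, -5, 12, -2, -2, 13, 13, -6]
  After 'push -1': [16, -5, -5, 12, -2, -2, 13, 13, -6, -1]
Program A final stack: [16, -5, -5, 12, -2, -2, 13, 13, -6, -1]

Program B trace:
  After 'push 16': [16]
  After 'dup': [16, 16]
  After 'drop': [16]
  After 'push -5': [16, -5]
  After 'dup': [16, -5, -5]
  After 'push 12': [16, -5, -5, 12]
  After 'push -2': [16, -5, -5, 12, -2]
  After 'pick 0': [16, -5, -5, 12, -2, -2]
  After 'push 13': [16, -5, -5, 12, -2, -2, 13]
  After 'pick 0': [16, -5, -5, 12, -2, -2, 13, 13]
  After 'push -6': [16, -5, -5, 12, -2, -2, 13, 13, -6]
  After 'push -1': [16, -5, -5, 12, -2, -2, 13, 13, -6, -1]
Program B final stack: [16, -5, -5, 12, -2, -2, 13, 13, -6, -1]
Same: yes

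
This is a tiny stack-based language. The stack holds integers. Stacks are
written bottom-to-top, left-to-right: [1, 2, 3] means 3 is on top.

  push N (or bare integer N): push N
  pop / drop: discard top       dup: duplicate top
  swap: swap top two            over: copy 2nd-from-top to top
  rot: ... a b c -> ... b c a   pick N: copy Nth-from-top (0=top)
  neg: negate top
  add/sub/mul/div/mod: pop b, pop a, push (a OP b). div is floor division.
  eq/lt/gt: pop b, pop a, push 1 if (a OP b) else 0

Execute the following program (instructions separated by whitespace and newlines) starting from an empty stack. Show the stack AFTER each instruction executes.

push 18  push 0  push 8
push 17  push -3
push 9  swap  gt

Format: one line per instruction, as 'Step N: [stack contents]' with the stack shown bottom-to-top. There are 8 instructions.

Step 1: [18]
Step 2: [18, 0]
Step 3: [18, 0, 8]
Step 4: [18, 0, 8, 17]
Step 5: [18, 0, 8, 17, -3]
Step 6: [18, 0, 8, 17, -3, 9]
Step 7: [18, 0, 8, 17, 9, -3]
Step 8: [18, 0, 8, 17, 1]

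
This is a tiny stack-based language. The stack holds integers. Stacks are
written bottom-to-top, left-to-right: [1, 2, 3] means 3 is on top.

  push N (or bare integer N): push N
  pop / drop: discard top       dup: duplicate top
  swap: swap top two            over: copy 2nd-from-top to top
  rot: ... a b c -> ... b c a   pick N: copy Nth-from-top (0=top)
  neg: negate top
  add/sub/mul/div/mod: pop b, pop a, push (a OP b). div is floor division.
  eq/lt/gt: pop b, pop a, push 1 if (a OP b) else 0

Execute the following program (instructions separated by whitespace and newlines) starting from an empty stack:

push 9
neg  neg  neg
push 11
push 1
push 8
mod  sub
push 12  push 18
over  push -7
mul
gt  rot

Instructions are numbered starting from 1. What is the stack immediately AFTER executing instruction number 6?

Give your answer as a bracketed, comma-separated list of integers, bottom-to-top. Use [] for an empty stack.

Answer: [-9, 11, 1]

Derivation:
Step 1 ('push 9'): [9]
Step 2 ('neg'): [-9]
Step 3 ('neg'): [9]
Step 4 ('neg'): [-9]
Step 5 ('push 11'): [-9, 11]
Step 6 ('push 1'): [-9, 11, 1]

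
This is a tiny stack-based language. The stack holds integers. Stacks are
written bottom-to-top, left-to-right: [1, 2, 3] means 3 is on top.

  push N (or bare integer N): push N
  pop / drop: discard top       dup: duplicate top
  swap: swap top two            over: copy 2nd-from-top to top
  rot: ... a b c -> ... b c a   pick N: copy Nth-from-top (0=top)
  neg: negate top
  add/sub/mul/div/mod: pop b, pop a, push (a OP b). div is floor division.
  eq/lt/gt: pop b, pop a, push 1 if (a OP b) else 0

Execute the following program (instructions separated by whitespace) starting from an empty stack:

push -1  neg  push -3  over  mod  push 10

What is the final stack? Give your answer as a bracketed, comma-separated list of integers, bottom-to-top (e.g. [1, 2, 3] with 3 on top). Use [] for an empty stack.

Answer: [1, 0, 10]

Derivation:
After 'push -1': [-1]
After 'neg': [1]
After 'push -3': [1, -3]
After 'over': [1, -3, 1]
After 'mod': [1, 0]
After 'push 10': [1, 0, 10]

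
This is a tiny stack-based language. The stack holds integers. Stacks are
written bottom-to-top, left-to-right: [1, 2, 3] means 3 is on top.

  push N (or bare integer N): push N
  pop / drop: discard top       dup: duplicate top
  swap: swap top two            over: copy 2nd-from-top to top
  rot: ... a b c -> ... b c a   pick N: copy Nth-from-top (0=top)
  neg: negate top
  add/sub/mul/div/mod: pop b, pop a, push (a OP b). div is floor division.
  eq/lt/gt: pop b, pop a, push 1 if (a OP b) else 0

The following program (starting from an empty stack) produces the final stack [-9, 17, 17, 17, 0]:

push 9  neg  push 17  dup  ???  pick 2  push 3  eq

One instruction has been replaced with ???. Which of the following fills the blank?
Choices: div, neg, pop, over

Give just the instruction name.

Answer: over

Derivation:
Stack before ???: [-9, 17, 17]
Stack after ???:  [-9, 17, 17, 17]
Checking each choice:
  div: stack underflow (need 3, have 2)
  neg: produces [-9, 17, -17, 0]
  pop: stack underflow (need 3, have 2)
  over: MATCH


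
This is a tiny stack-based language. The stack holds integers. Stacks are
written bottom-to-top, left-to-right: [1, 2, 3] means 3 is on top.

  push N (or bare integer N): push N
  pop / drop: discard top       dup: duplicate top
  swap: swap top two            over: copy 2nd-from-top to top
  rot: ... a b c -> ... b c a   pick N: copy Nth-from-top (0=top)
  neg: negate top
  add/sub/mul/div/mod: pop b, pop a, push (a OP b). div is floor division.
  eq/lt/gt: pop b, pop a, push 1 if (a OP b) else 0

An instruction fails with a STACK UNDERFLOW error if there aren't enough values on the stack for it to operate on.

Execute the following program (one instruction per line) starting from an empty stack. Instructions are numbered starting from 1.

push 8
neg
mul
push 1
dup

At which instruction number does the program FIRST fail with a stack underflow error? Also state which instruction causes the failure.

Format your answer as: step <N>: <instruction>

Step 1 ('push 8'): stack = [8], depth = 1
Step 2 ('neg'): stack = [-8], depth = 1
Step 3 ('mul'): needs 2 value(s) but depth is 1 — STACK UNDERFLOW

Answer: step 3: mul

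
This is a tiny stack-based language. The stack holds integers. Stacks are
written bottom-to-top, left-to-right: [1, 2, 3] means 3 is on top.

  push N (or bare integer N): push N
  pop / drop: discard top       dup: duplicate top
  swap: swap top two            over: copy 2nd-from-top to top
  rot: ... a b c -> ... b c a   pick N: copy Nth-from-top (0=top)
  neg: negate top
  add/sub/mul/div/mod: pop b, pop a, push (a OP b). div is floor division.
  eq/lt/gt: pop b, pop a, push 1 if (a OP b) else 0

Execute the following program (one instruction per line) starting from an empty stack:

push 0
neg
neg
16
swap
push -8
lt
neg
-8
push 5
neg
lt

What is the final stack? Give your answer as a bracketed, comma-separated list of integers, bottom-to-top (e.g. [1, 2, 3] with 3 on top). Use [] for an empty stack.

After 'push 0': [0]
After 'neg': [0]
After 'neg': [0]
After 'push 16': [0, 16]
After 'swap': [16, 0]
After 'push -8': [16, 0, -8]
After 'lt': [16, 0]
After 'neg': [16, 0]
After 'push -8': [16, 0, -8]
After 'push 5': [16, 0, -8, 5]
After 'neg': [16, 0, -8, -5]
After 'lt': [16, 0, 1]

Answer: [16, 0, 1]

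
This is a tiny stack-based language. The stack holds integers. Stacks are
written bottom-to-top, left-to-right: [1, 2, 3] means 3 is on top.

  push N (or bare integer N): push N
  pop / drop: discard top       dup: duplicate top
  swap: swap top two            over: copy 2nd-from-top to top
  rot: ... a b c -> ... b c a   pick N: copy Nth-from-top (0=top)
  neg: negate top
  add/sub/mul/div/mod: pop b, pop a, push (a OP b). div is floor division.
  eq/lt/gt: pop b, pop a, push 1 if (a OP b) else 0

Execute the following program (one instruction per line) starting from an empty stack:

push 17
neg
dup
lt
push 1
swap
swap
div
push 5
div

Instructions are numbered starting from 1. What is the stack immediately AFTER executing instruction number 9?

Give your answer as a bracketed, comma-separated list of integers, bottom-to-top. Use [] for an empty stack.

Step 1 ('push 17'): [17]
Step 2 ('neg'): [-17]
Step 3 ('dup'): [-17, -17]
Step 4 ('lt'): [0]
Step 5 ('push 1'): [0, 1]
Step 6 ('swap'): [1, 0]
Step 7 ('swap'): [0, 1]
Step 8 ('div'): [0]
Step 9 ('push 5'): [0, 5]

Answer: [0, 5]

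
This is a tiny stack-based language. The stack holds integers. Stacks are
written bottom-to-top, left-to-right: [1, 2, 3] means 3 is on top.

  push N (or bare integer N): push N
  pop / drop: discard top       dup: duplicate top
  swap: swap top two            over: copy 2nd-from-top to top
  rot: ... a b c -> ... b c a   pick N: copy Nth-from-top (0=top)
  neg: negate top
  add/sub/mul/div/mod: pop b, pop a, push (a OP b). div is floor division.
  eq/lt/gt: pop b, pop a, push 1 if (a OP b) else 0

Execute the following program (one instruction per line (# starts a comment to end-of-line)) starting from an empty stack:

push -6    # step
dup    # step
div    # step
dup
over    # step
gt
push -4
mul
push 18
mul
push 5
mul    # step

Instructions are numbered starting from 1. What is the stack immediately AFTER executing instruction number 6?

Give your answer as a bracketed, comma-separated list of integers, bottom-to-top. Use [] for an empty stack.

Step 1 ('push -6'): [-6]
Step 2 ('dup'): [-6, -6]
Step 3 ('div'): [1]
Step 4 ('dup'): [1, 1]
Step 5 ('over'): [1, 1, 1]
Step 6 ('gt'): [1, 0]

Answer: [1, 0]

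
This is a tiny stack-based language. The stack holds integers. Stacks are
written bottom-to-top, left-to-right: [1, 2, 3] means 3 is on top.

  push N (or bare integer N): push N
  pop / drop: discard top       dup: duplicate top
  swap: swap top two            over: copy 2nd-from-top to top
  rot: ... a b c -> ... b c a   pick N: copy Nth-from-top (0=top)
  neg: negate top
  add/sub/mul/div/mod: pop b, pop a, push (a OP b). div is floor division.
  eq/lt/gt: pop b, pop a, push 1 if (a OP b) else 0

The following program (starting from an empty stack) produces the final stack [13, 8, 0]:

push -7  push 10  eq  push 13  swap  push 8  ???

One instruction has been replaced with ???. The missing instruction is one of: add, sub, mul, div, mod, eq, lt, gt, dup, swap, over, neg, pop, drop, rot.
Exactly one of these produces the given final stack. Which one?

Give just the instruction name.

Answer: swap

Derivation:
Stack before ???: [13, 0, 8]
Stack after ???:  [13, 8, 0]
The instruction that transforms [13, 0, 8] -> [13, 8, 0] is: swap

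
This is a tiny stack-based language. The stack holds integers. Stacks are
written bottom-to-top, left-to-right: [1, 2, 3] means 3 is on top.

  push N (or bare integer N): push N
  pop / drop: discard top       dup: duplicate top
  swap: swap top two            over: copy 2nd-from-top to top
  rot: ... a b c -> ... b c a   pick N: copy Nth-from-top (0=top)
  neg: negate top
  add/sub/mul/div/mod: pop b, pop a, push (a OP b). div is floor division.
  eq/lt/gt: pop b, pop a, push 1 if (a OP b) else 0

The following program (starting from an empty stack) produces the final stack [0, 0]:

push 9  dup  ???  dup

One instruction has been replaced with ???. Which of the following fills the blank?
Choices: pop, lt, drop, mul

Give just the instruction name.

Answer: lt

Derivation:
Stack before ???: [9, 9]
Stack after ???:  [0]
Checking each choice:
  pop: produces [9, 9]
  lt: MATCH
  drop: produces [9, 9]
  mul: produces [81, 81]


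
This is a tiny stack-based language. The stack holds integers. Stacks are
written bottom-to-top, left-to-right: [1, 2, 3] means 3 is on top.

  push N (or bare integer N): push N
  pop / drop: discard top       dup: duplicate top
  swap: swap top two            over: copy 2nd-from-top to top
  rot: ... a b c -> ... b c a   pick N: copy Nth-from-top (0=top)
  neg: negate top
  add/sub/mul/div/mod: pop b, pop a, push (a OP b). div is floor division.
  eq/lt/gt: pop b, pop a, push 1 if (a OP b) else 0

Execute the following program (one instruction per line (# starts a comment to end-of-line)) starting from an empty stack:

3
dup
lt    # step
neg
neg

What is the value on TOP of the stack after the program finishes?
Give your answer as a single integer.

After 'push 3': [3]
After 'dup': [3, 3]
After 'lt': [0]
After 'neg': [0]
After 'neg': [0]

Answer: 0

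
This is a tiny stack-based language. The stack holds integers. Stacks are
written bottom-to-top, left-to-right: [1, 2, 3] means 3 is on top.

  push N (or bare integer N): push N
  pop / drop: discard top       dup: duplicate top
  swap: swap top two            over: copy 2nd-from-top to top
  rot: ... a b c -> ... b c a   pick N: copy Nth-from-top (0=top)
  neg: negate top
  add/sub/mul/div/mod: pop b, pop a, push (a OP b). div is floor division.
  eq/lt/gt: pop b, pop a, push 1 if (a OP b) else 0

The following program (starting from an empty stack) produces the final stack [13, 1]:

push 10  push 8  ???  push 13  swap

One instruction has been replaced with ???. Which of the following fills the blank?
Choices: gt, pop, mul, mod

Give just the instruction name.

Stack before ???: [10, 8]
Stack after ???:  [1]
Checking each choice:
  gt: MATCH
  pop: produces [13, 10]
  mul: produces [13, 80]
  mod: produces [13, 2]


Answer: gt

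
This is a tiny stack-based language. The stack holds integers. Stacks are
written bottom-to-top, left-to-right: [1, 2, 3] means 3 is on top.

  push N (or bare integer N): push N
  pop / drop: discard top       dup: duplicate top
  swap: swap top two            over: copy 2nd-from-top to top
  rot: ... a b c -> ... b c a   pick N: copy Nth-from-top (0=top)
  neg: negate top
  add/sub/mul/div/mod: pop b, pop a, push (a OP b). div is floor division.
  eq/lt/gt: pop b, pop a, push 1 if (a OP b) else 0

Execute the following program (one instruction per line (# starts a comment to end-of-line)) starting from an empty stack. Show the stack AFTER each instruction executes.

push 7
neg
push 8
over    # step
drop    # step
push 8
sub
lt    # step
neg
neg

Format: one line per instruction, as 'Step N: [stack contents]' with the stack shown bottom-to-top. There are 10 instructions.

Step 1: [7]
Step 2: [-7]
Step 3: [-7, 8]
Step 4: [-7, 8, -7]
Step 5: [-7, 8]
Step 6: [-7, 8, 8]
Step 7: [-7, 0]
Step 8: [1]
Step 9: [-1]
Step 10: [1]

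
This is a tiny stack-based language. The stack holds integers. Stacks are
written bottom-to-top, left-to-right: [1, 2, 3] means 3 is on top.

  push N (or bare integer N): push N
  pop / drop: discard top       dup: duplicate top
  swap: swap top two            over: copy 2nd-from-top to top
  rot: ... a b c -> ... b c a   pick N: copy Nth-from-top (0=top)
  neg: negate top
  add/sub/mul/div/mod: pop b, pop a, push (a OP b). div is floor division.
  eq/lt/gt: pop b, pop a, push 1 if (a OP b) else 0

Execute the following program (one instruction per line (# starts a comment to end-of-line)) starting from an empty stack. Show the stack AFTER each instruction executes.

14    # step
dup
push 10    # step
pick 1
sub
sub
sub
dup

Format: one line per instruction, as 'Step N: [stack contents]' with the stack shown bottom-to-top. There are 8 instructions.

Step 1: [14]
Step 2: [14, 14]
Step 3: [14, 14, 10]
Step 4: [14, 14, 10, 14]
Step 5: [14, 14, -4]
Step 6: [14, 18]
Step 7: [-4]
Step 8: [-4, -4]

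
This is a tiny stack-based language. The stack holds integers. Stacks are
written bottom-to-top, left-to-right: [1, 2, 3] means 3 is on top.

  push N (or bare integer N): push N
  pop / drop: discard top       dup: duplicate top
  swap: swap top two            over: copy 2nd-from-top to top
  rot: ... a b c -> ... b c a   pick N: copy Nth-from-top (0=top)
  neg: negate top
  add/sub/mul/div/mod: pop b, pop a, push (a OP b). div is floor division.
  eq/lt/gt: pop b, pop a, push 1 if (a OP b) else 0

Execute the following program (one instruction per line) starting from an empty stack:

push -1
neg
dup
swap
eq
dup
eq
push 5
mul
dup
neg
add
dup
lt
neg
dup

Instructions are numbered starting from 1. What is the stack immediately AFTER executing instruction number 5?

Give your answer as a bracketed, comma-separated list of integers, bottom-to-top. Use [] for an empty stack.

Answer: [1]

Derivation:
Step 1 ('push -1'): [-1]
Step 2 ('neg'): [1]
Step 3 ('dup'): [1, 1]
Step 4 ('swap'): [1, 1]
Step 5 ('eq'): [1]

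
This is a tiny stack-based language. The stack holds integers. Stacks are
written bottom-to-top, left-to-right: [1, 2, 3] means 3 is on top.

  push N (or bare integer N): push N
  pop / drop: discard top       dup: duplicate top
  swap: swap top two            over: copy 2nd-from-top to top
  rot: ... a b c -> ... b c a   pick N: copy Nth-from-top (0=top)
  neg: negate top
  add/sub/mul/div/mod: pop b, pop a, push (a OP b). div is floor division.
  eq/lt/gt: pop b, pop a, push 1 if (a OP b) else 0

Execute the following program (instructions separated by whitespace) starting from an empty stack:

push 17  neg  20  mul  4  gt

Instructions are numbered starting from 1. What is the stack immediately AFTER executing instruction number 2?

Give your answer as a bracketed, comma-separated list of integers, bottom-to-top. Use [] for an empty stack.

Answer: [-17]

Derivation:
Step 1 ('push 17'): [17]
Step 2 ('neg'): [-17]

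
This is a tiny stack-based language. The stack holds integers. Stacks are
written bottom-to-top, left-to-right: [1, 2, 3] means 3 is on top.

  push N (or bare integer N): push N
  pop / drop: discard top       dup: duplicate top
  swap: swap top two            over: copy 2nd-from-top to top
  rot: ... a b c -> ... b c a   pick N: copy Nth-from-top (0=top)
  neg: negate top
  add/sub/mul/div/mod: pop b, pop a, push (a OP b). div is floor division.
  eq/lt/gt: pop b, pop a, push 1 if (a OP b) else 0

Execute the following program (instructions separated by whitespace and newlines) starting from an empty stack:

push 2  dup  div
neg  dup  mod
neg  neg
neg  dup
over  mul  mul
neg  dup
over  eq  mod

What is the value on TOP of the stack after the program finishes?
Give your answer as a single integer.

Answer: 0

Derivation:
After 'push 2': [2]
After 'dup': [2, 2]
After 'div': [1]
After 'neg': [-1]
After 'dup': [-1, -1]
After 'mod': [0]
After 'neg': [0]
After 'neg': [0]
After 'neg': [0]
After 'dup': [0, 0]
After 'over': [0, 0, 0]
After 'mul': [0, 0]
After 'mul': [0]
After 'neg': [0]
After 'dup': [0, 0]
After 'over': [0, 0, 0]
After 'eq': [0, 1]
After 'mod': [0]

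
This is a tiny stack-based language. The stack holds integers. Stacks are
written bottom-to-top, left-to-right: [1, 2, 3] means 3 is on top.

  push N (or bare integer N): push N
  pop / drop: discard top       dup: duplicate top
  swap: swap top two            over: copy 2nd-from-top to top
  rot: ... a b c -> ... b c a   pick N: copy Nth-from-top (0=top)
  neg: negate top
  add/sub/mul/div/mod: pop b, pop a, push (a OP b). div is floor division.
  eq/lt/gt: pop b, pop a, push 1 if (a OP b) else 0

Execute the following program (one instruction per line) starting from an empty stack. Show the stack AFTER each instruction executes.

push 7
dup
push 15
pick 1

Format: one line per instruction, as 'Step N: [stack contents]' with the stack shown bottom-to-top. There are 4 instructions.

Step 1: [7]
Step 2: [7, 7]
Step 3: [7, 7, 15]
Step 4: [7, 7, 15, 7]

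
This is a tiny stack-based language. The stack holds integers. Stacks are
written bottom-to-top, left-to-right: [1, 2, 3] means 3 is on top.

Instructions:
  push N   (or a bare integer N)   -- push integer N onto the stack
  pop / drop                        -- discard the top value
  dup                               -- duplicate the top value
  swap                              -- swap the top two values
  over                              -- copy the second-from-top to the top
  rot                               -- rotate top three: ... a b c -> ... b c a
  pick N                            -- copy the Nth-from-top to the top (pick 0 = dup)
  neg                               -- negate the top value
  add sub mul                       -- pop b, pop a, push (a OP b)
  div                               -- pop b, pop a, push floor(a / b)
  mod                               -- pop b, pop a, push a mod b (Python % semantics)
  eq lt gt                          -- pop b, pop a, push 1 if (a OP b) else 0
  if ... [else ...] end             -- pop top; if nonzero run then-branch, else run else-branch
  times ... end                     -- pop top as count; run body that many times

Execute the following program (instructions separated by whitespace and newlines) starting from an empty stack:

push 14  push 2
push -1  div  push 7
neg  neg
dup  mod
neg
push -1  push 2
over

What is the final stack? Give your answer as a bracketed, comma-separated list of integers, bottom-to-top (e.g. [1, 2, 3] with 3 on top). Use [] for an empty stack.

Answer: [14, -2, 0, -1, 2, -1]

Derivation:
After 'push 14': [14]
After 'push 2': [14, 2]
After 'push -1': [14, 2, -1]
After 'div': [14, -2]
After 'push 7': [14, -2, 7]
After 'neg': [14, -2, -7]
After 'neg': [14, -2, 7]
After 'dup': [14, -2, 7, 7]
After 'mod': [14, -2, 0]
After 'neg': [14, -2, 0]
After 'push -1': [14, -2, 0, -1]
After 'push 2': [14, -2, 0, -1, 2]
After 'over': [14, -2, 0, -1, 2, -1]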